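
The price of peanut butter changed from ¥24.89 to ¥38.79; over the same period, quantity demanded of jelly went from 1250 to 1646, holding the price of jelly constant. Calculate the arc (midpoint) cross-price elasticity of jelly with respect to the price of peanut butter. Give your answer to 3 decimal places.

0.626

ΔQ_A = 1646 − 1250 = 396; ΔP_B = 38.79 − 24.89 = 13.9.
Midpoints: Q̄_A = 1448.0, P̄_B = 31.84.
ε = (ΔQ_A/Q̄_A)/(ΔP_B/P̄_B) = (396/1448.0)/(13.9/31.84) ≈ 0.626.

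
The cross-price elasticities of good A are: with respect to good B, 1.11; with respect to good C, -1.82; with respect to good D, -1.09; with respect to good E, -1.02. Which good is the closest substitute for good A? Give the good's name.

good B

Substitutes have ε > 0. Among the positive values, 1.11 (good B) is largest.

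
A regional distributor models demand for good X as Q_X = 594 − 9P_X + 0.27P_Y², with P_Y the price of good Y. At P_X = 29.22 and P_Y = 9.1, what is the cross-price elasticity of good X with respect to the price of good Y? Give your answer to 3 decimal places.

At P_X = 29.22 and P_Y = 9.1: Q_X = 353.379.
∂Q_X/∂P_Y = 0.54P_Y = 0.54(9.1) = 4.9140.
ε = (∂Q_X/∂P_Y)(P_Y/Q_X) = 4.9140 × (9.1/353.379) ≈ 0.127.
ε > 0: substitutes.

0.127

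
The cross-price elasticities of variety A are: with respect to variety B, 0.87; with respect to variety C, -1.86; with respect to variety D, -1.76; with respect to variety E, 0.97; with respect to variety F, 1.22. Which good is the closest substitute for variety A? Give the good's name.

variety F

Substitutes have ε > 0. Among the positive values, 1.22 (variety F) is largest.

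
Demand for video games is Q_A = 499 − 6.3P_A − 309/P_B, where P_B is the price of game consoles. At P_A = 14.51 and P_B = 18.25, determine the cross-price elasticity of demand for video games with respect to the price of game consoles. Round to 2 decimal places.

At P_A = 14.51 and P_B = 18.25: Q_A = 390.655.
∂Q_A/∂P_B = 309/P_B² = 0.9278.
ε = (∂Q_A/∂P_B)(P_B/Q_A) = 0.9278 × (18.25/390.655) ≈ 0.04.

0.04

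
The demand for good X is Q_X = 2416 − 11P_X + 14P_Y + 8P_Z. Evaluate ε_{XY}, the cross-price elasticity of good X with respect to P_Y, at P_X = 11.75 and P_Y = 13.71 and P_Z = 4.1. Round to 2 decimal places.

At P_X = 11.75 and P_Y = 13.71 and P_Z = 4.1: Q_X = 2511.49.
∂Q_X/∂P_Y = 14.
ε = (∂Q_X/∂P_Y)(P_Y/Q_X) = 14 × (13.71/2511.49) ≈ 0.08.
Since ε > 0, good X and good Y are substitutes.

0.08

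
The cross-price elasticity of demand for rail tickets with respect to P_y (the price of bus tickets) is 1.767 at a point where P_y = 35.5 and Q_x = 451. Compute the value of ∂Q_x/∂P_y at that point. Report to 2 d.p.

ε = (∂Q_x/∂P_y)·(P_y/Q_x) ⇒ ∂Q_x/∂P_y = ε·Q_x/P_y = 1.767 × 451/35.5 ≈ 22.45.

22.45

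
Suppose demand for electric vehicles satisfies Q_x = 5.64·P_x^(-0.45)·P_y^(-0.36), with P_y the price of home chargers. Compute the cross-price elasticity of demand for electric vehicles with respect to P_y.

-0.36

In a log-linear (constant-elasticity) demand function, the coefficient on the exponent of P_y is the cross-price elasticity.
ε = -0.36. Negative, so electric vehicles and home chargers are complements.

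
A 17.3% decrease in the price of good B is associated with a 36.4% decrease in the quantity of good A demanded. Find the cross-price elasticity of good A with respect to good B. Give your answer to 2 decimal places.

ε = (%ΔQ of good A) / (%ΔP of good B) = (-36.4%) / (-17.3%) ≈ 2.10.

2.10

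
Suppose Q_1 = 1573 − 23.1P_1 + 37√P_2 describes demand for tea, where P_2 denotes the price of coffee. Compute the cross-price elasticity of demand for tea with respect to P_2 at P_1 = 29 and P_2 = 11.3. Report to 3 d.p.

0.061

At P_1 = 29 and P_2 = 11.3: Q_1 = 1027.477.
∂Q_1/∂P_2 = 37/(2√P_2) = 37/(2√11.3) = 5.5034.
ε = (∂Q_1/∂P_2)(P_2/Q_1) = 5.5034 × (11.3/1027.477) ≈ 0.061.
ε > 0: substitutes.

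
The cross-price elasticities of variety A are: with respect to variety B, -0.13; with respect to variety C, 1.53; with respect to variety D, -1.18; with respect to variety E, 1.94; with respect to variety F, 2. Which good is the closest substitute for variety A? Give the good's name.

variety F

Substitutes have ε > 0. Among the positive values, 2 (variety F) is largest.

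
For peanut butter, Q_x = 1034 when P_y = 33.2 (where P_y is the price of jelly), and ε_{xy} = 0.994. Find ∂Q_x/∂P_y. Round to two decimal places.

30.96

ε = (∂Q_x/∂P_y)·(P_y/Q_x) ⇒ ∂Q_x/∂P_y = ε·Q_x/P_y = 0.994 × 1034/33.2 ≈ 30.96.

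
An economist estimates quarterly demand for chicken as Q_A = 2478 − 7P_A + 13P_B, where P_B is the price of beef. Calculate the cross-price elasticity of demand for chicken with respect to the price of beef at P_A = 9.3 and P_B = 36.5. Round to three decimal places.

At P_A = 9.3 and P_B = 36.5: Q_A = 2887.4.
∂Q_A/∂P_B = 13.
ε = (∂Q_A/∂P_B)(P_B/Q_A) = 13 × (36.5/2887.4) ≈ 0.164.

0.164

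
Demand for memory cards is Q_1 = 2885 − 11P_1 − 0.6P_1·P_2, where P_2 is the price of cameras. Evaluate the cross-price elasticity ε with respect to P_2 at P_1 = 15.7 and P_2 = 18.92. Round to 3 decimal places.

-0.070

At P_1 = 15.7 and P_2 = 18.92: Q_1 = 2534.074.
∂Q_1/∂P_2 = -0.6P_1 = -0.6(15.7) = -9.4200.
ε = (∂Q_1/∂P_2)(P_2/Q_1) = -9.4200 × (18.92/2534.074) ≈ -0.070.
ε < 0: complements.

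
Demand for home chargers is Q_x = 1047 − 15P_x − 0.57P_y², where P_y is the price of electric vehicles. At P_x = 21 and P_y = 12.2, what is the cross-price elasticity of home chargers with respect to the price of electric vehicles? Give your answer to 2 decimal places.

-0.26

At P_x = 21 and P_y = 12.2: Q_x = 647.161.
∂Q_x/∂P_y = -1.14P_y = -1.14(12.2) = -13.9080.
ε = (∂Q_x/∂P_y)(P_y/Q_x) = -13.9080 × (12.2/647.161) ≈ -0.26.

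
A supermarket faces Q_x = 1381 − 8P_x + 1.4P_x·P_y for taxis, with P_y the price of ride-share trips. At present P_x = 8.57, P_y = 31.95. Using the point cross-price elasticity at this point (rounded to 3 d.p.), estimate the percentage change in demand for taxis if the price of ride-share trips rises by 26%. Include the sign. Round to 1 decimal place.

5.9%

At P_x = 8.57, P_y = 31.95: Q_x = 1695.776.
∂Q_x/∂P_y = 1.4P_x = 11.9980.
ε = (∂Q_x/∂P_y)(P_y/Q_x) = 11.9980 × 31.95/1695.776 ≈ 0.226.
%ΔQ_x ≈ ε × %ΔP_y = 0.226 × (26%) = 5.9%.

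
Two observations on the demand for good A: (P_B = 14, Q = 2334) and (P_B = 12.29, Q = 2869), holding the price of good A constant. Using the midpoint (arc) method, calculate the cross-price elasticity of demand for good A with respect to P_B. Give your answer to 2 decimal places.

-1.58

ΔQ_A = 2869 − 2334 = 535; ΔP_B = 12.29 − 14 = -1.71.
Midpoints: Q̄_A = 2601.5, P̄_B = 13.14.
ε = (ΔQ_A/Q̄_A)/(ΔP_B/P̄_B) = (535/2601.5)/(-1.71/13.14) ≈ -1.58.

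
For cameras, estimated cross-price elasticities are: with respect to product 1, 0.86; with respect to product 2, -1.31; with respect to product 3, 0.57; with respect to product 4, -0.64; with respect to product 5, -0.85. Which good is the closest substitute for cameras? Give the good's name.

Substitutes have ε > 0. Among the positive values, 0.86 (product 1) is largest.

product 1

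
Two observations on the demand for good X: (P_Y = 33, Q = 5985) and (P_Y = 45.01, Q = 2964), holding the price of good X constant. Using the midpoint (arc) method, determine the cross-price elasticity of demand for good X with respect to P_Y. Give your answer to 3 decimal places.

-2.193

ΔQ_X = 2964 − 5985 = -3021; ΔP_Y = 45.01 − 33 = 12.01.
Midpoints: Q̄_X = 4474.5, P̄_Y = 39.00.
ε = (ΔQ_X/Q̄_X)/(ΔP_Y/P̄_Y) = (-3021/4474.5)/(12.01/39.00) ≈ -2.193.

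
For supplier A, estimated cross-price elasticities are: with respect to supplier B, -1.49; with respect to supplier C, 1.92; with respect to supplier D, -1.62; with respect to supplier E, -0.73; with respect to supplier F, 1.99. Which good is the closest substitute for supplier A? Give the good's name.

Substitutes have ε > 0. Among the positive values, 1.99 (supplier F) is largest.

supplier F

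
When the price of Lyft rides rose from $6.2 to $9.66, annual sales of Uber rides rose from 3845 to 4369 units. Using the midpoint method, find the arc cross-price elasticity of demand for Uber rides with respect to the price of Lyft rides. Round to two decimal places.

0.29

ΔQ_A = 4369 − 3845 = 524; ΔP_B = 9.66 − 6.2 = 3.46.
Midpoints: Q̄_A = 4107.0, P̄_B = 7.93.
ε = (ΔQ_A/Q̄_A)/(ΔP_B/P̄_B) = (524/4107.0)/(3.46/7.93) ≈ 0.29.
ε > 0: Uber rides and Lyft rides are substitutes.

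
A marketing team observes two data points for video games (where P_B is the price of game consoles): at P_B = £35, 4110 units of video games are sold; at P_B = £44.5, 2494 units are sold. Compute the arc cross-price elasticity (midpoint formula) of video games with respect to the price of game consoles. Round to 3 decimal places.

ΔQ_A = 2494 − 4110 = -1616; ΔP_B = 44.5 − 35 = 9.5.
Midpoints: Q̄_A = 3302.0, P̄_B = 39.75.
ε = (ΔQ_A/Q̄_A)/(ΔP_B/P̄_B) = (-1616/3302.0)/(9.5/39.75) ≈ -2.048.

-2.048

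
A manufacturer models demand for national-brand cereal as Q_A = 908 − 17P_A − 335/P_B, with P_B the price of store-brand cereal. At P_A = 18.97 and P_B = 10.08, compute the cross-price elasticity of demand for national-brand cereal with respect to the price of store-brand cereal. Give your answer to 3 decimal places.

At P_A = 18.97 and P_B = 10.08: Q_A = 552.276.
∂Q_A/∂P_B = 335/P_B² = 3.2970.
ε = (∂Q_A/∂P_B)(P_B/Q_A) = 3.2970 × (10.08/552.276) ≈ 0.060.
ε > 0: substitutes.

0.060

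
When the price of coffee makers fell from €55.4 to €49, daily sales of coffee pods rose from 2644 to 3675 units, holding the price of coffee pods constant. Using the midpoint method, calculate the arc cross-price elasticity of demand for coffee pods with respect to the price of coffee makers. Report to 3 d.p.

ΔQ_A = 3675 − 2644 = 1031; ΔP_B = 49 − 55.4 = -6.4.
Midpoints: Q̄_A = 3159.5, P̄_B = 52.20.
ε = (ΔQ_A/Q̄_A)/(ΔP_B/P̄_B) = (1031/3159.5)/(-6.4/52.20) ≈ -2.662.

-2.662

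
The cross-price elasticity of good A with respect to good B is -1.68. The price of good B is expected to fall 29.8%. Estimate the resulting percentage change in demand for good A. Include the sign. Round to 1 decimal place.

50.1%

%ΔQ ≈ ε × %ΔP of good B = -1.68 × (-29.8%) = 50.1%.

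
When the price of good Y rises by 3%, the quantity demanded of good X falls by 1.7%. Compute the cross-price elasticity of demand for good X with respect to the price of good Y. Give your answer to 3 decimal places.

-0.567

ε = (%ΔQ of good X) / (%ΔP of good Y) = (-1.7%) / (3%) ≈ -0.567.
Negative cross-price elasticity: complements.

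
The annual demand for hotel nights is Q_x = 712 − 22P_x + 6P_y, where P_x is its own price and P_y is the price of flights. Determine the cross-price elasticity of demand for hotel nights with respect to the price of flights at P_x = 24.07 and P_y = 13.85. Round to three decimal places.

0.313

At P_x = 24.07 and P_y = 13.85: Q_x = 265.56.
∂Q_x/∂P_y = 6.
ε = (∂Q_x/∂P_y)(P_y/Q_x) = 6 × (13.85/265.56) ≈ 0.313.
Since ε > 0, hotel nights and flights are substitutes.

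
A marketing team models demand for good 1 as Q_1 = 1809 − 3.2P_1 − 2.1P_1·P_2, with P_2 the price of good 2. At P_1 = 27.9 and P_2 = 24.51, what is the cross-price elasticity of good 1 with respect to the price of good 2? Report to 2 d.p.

-5.06

At P_1 = 27.9 and P_2 = 24.51: Q_1 = 283.679.
∂Q_1/∂P_2 = -2.1P_1 = -2.1(27.9) = -58.5900.
ε = (∂Q_1/∂P_2)(P_2/Q_1) = -58.5900 × (24.51/283.679) ≈ -5.06.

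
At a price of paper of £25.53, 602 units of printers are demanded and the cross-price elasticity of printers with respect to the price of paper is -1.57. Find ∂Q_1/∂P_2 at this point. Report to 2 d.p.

-37.02

ε = (∂Q_1/∂P_2)·(P_2/Q_1) ⇒ ∂Q_1/∂P_2 = ε·Q_1/P_2 = -1.57 × 602/25.53 ≈ -37.02.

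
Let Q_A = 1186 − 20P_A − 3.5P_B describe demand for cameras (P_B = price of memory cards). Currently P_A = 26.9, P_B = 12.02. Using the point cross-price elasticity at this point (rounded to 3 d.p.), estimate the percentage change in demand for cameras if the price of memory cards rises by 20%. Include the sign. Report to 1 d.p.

At P_A = 26.9, P_B = 12.02: Q_A = 605.93.
∂Q_A/∂P_B = -3.5.
ε = (∂Q_A/∂P_B)(P_B/Q_A) = -3.5000 × 12.02/605.93 ≈ -0.069.
%ΔQ_A ≈ ε × %ΔP_B = -0.069 × (20%) = -1.4%.

-1.4%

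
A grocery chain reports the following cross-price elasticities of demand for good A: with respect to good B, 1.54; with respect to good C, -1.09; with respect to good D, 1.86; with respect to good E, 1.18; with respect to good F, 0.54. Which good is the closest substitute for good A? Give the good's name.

Substitutes have ε > 0. Among the positive values, 1.86 (good D) is largest.

good D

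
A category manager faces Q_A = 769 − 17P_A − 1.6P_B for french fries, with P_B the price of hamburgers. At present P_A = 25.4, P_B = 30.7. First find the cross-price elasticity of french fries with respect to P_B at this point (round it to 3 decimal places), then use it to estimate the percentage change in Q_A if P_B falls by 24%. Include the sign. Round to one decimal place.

At P_A = 25.4, P_B = 30.7: Q_A = 288.08.
∂Q_A/∂P_B = -1.6.
ε = (∂Q_A/∂P_B)(P_B/Q_A) = -1.6000 × 30.7/288.08 ≈ -0.171.
%ΔQ_A ≈ ε × %ΔP_B = -0.171 × (-24%) = 4.1%.

4.1%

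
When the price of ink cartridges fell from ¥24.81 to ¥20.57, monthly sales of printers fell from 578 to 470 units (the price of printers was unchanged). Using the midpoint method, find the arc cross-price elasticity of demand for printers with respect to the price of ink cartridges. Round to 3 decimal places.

ΔQ_A = 470 − 578 = -108; ΔP_B = 20.57 − 24.81 = -4.24.
Midpoints: Q̄_A = 524.0, P̄_B = 22.69.
ε = (ΔQ_A/Q̄_A)/(ΔP_B/P̄_B) = (-108/524.0)/(-4.24/22.69) ≈ 1.103.
ε > 0: printers and ink cartridges are substitutes.

1.103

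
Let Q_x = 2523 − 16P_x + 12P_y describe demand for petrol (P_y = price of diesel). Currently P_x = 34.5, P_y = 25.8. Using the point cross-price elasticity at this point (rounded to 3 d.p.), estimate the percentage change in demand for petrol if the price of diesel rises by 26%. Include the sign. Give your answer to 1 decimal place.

At P_x = 34.5, P_y = 25.8: Q_x = 2280.6.
∂Q_x/∂P_y = 12.
ε = (∂Q_x/∂P_y)(P_y/Q_x) = 12.0000 × 25.8/2280.6 ≈ 0.136.
%ΔQ_x ≈ ε × %ΔP_y = 0.136 × (26%) = 3.5%.

3.5%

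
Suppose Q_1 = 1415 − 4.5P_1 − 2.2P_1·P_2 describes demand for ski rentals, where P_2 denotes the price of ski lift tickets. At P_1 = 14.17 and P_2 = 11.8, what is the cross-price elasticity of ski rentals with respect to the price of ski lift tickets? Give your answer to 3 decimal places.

-0.374

At P_1 = 14.17 and P_2 = 11.8: Q_1 = 983.382.
∂Q_1/∂P_2 = -2.2P_1 = -2.2(14.17) = -31.1740.
ε = (∂Q_1/∂P_2)(P_2/Q_1) = -31.1740 × (11.8/983.382) ≈ -0.374.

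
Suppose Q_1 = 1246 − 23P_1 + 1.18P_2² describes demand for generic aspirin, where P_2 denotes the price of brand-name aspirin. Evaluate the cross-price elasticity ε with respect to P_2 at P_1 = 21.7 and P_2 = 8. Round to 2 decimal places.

0.18

At P_1 = 21.7 and P_2 = 8: Q_1 = 822.42.
∂Q_1/∂P_2 = 2.36P_2 = 2.36(8) = 18.8800.
ε = (∂Q_1/∂P_2)(P_2/Q_1) = 18.8800 × (8/822.42) ≈ 0.18.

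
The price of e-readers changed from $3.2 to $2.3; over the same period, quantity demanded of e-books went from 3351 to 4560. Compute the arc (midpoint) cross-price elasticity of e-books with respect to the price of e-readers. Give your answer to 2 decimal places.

ΔQ_A = 4560 − 3351 = 1209; ΔP_B = 2.3 − 3.2 = -0.9.
Midpoints: Q̄_A = 3955.5, P̄_B = 2.75.
ε = (ΔQ_A/Q̄_A)/(ΔP_B/P̄_B) = (1209/3955.5)/(-0.9/2.75) ≈ -0.93.
ε < 0: e-books and e-readers are complements.

-0.93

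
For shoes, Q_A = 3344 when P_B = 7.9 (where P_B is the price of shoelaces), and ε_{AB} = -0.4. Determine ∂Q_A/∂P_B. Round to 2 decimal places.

ε = (∂Q_A/∂P_B)·(P_B/Q_A) ⇒ ∂Q_A/∂P_B = ε·Q_A/P_B = -0.4 × 3344/7.9 ≈ -169.32.

-169.32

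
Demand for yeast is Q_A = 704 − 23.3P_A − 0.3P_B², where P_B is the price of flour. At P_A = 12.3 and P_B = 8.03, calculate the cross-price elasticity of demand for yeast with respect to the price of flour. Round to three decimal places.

At P_A = 12.3 and P_B = 8.03: Q_A = 398.066.
∂Q_A/∂P_B = -0.6P_B = -0.6(8.03) = -4.8180.
ε = (∂Q_A/∂P_B)(P_B/Q_A) = -4.8180 × (8.03/398.066) ≈ -0.097.
ε < 0: complements.

-0.097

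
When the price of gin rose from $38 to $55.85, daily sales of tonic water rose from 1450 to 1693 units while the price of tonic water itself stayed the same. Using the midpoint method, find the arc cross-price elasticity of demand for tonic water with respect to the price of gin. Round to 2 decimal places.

ΔQ_A = 1693 − 1450 = 243; ΔP_B = 55.85 − 38 = 17.85.
Midpoints: Q̄_A = 1571.5, P̄_B = 46.92.
ε = (ΔQ_A/Q̄_A)/(ΔP_B/P̄_B) = (243/1571.5)/(17.85/46.92) ≈ 0.41.
ε > 0: tonic water and gin are substitutes.

0.41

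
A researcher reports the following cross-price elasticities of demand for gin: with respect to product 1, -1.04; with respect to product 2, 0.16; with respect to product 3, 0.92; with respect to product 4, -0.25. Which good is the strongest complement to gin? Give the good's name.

Complements have ε < 0. The most negative value is -1.04 (product 1).

product 1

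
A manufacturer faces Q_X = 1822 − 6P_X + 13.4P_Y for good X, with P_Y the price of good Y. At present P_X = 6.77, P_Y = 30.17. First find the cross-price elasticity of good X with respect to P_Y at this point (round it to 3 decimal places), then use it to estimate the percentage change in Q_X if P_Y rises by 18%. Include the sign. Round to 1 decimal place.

At P_X = 6.77, P_Y = 30.17: Q_X = 2185.658.
∂Q_X/∂P_Y = 13.4.
ε = (∂Q_X/∂P_Y)(P_Y/Q_X) = 13.4000 × 30.17/2185.658 ≈ 0.185.
%ΔQ_X ≈ ε × %ΔP_Y = 0.185 × (18%) = 3.3%.

3.3%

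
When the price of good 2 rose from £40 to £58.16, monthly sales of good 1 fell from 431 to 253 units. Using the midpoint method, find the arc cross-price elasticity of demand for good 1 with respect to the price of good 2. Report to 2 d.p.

ΔQ_1 = 253 − 431 = -178; ΔP_2 = 58.16 − 40 = 18.16.
Midpoints: Q̄_1 = 342.0, P̄_2 = 49.08.
ε = (ΔQ_1/Q̄_1)/(ΔP_2/P̄_2) = (-178/342.0)/(18.16/49.08) ≈ -1.41.
ε < 0: good 1 and good 2 are complements.

-1.41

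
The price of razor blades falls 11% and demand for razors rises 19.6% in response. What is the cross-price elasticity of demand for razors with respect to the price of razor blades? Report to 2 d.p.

-1.78

ε = (%ΔQ of razors) / (%ΔP of razor blades) = (19.6%) / (-11%) ≈ -1.78.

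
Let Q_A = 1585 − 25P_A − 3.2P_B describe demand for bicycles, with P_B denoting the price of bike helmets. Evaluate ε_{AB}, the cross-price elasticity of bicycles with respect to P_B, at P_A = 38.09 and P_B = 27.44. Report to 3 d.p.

At P_A = 38.09 and P_B = 27.44: Q_A = 544.942.
∂Q_A/∂P_B = -3.2.
ε = (∂Q_A/∂P_B)(P_B/Q_A) = -3.2 × (27.44/544.942) ≈ -0.161.

-0.161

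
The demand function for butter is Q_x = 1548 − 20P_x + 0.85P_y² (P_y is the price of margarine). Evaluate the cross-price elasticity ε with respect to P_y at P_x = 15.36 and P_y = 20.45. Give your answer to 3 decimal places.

0.445

At P_x = 15.36 and P_y = 20.45: Q_x = 1596.272.
∂Q_x/∂P_y = 1.7P_y = 1.7(20.45) = 34.7650.
ε = (∂Q_x/∂P_y)(P_y/Q_x) = 34.7650 × (20.45/1596.272) ≈ 0.445.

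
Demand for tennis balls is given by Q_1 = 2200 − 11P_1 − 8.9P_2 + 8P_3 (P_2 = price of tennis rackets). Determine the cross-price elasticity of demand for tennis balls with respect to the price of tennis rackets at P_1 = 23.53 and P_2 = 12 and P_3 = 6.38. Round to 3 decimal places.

At P_1 = 23.53 and P_2 = 12 and P_3 = 6.38: Q_1 = 1885.41.
∂Q_1/∂P_2 = -8.9.
ε = (∂Q_1/∂P_2)(P_2/Q_1) = -8.9 × (12/1885.41) ≈ -0.057.

-0.057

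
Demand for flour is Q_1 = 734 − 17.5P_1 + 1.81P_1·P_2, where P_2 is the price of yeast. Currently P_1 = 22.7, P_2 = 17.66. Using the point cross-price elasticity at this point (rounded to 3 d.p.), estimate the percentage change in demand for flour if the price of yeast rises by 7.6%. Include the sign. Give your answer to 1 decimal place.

5.2%

At P_1 = 22.7, P_2 = 17.66: Q_1 = 1062.346.
∂Q_1/∂P_2 = 1.81P_1 = 41.0870.
ε = (∂Q_1/∂P_2)(P_2/Q_1) = 41.0870 × 17.66/1062.346 ≈ 0.683.
%ΔQ_1 ≈ ε × %ΔP_2 = 0.683 × (7.6%) = 5.2%.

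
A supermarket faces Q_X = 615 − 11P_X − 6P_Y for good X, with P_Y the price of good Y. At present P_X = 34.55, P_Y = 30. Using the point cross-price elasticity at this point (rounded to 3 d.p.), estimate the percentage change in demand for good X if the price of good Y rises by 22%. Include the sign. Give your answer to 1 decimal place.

-72.1%

At P_X = 34.55, P_Y = 30: Q_X = 54.95.
∂Q_X/∂P_Y = -6.
ε = (∂Q_X/∂P_Y)(P_Y/Q_X) = -6.0000 × 30/54.95 ≈ -3.276.
%ΔQ_X ≈ ε × %ΔP_Y = -3.276 × (22%) = -72.1%.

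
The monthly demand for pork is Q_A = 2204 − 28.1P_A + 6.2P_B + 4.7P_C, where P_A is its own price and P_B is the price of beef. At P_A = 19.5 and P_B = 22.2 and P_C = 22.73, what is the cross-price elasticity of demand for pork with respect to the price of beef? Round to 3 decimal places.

0.072

At P_A = 19.5 and P_B = 22.2 and P_C = 22.73: Q_A = 1900.521.
∂Q_A/∂P_B = 6.2.
ε = (∂Q_A/∂P_B)(P_B/Q_A) = 6.2 × (22.2/1900.521) ≈ 0.072.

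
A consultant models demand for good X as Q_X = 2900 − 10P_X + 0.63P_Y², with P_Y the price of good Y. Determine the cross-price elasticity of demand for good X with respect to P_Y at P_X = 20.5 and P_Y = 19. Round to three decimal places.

At P_X = 20.5 and P_Y = 19: Q_X = 2922.43.
∂Q_X/∂P_Y = 1.26P_Y = 1.26(19) = 23.9400.
ε = (∂Q_X/∂P_Y)(P_Y/Q_X) = 23.9400 × (19/2922.43) ≈ 0.156.

0.156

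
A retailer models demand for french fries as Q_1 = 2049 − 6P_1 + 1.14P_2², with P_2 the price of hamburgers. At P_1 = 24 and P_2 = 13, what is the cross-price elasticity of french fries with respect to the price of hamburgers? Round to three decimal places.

0.184

At P_1 = 24 and P_2 = 13: Q_1 = 2097.66.
∂Q_1/∂P_2 = 2.28P_2 = 2.28(13) = 29.6400.
ε = (∂Q_1/∂P_2)(P_2/Q_1) = 29.6400 × (13/2097.66) ≈ 0.184.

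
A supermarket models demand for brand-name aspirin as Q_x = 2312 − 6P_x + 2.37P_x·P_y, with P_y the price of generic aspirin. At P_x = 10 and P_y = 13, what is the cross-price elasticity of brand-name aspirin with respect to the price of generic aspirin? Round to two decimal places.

At P_x = 10 and P_y = 13: Q_x = 2560.1.
∂Q_x/∂P_y = 2.37P_x = 2.37(10) = 23.7000.
ε = (∂Q_x/∂P_y)(P_y/Q_x) = 23.7000 × (13/2560.1) ≈ 0.12.

0.12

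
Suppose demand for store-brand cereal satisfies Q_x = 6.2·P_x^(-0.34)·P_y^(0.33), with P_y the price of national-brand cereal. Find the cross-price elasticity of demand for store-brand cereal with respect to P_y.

0.33

In a log-linear (constant-elasticity) demand function, the coefficient on the exponent of P_y is the cross-price elasticity.
ε = 0.33. Positive, so store-brand cereal and national-brand cereal are substitutes.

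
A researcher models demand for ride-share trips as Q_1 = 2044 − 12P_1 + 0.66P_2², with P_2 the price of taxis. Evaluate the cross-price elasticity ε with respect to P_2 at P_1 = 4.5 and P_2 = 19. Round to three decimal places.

0.214

At P_1 = 4.5 and P_2 = 19: Q_1 = 2228.26.
∂Q_1/∂P_2 = 1.32P_2 = 1.32(19) = 25.0800.
ε = (∂Q_1/∂P_2)(P_2/Q_1) = 25.0800 × (19/2228.26) ≈ 0.214.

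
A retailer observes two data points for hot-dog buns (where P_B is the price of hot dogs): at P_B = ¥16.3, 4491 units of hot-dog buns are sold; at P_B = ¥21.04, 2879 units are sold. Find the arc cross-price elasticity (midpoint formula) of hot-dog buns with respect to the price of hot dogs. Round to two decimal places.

-1.72

ΔQ_A = 2879 − 4491 = -1612; ΔP_B = 21.04 − 16.3 = 4.74.
Midpoints: Q̄_A = 3685.0, P̄_B = 18.67.
ε = (ΔQ_A/Q̄_A)/(ΔP_B/P̄_B) = (-1612/3685.0)/(4.74/18.67) ≈ -1.72.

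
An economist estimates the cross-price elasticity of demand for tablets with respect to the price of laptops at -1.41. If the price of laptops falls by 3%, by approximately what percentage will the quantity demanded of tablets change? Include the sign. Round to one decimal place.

%ΔQ ≈ ε × %ΔP of laptops = -1.41 × (-3%) = 4.2%.

4.2%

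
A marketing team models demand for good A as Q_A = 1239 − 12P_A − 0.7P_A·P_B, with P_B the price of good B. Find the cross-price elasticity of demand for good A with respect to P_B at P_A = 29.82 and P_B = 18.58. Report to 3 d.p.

At P_A = 29.82 and P_B = 18.58: Q_A = 493.321.
∂Q_A/∂P_B = -0.7P_A = -0.7(29.82) = -20.8740.
ε = (∂Q_A/∂P_B)(P_B/Q_A) = -20.8740 × (18.58/493.321) ≈ -0.786.
ε < 0: complements.

-0.786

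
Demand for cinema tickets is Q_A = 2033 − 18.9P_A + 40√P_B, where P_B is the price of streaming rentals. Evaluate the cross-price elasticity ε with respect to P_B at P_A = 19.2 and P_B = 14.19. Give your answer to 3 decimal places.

At P_A = 19.2 and P_B = 14.19: Q_A = 1820.798.
∂Q_A/∂P_B = 40/(2√P_B) = 40/(2√14.19) = 5.3093.
ε = (∂Q_A/∂P_B)(P_B/Q_A) = 5.3093 × (14.19/1820.798) ≈ 0.041.
ε > 0: substitutes.

0.041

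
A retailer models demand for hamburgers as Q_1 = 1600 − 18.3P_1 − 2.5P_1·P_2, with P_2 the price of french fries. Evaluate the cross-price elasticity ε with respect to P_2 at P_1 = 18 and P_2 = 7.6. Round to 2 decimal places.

-0.37

At P_1 = 18 and P_2 = 7.6: Q_1 = 928.6.
∂Q_1/∂P_2 = -2.5P_1 = -2.5(18) = -45.0000.
ε = (∂Q_1/∂P_2)(P_2/Q_1) = -45.0000 × (7.6/928.6) ≈ -0.37.
ε < 0: complements.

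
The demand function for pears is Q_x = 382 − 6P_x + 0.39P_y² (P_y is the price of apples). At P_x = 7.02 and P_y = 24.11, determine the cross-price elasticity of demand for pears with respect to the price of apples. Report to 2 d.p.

At P_x = 7.02 and P_y = 24.11: Q_x = 566.584.
∂Q_x/∂P_y = 0.78P_y = 0.78(24.11) = 18.8058.
ε = (∂Q_x/∂P_y)(P_y/Q_x) = 18.8058 × (24.11/566.584) ≈ 0.80.
ε > 0: substitutes.

0.80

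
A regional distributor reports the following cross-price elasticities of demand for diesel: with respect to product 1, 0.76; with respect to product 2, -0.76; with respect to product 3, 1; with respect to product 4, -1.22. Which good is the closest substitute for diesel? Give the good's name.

Substitutes have ε > 0. Among the positive values, 1 (product 3) is largest.

product 3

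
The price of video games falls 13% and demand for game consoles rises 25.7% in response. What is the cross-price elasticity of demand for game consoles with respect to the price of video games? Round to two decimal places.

-1.98

ε = (%ΔQ of game consoles) / (%ΔP of video games) = (25.7%) / (-13%) ≈ -1.98.
Negative cross-price elasticity: complements.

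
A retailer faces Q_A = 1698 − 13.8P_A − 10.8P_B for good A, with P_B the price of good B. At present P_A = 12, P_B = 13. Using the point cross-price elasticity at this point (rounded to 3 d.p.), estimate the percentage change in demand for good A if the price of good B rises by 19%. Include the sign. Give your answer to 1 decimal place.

At P_A = 12, P_B = 13: Q_A = 1392.
∂Q_A/∂P_B = -10.8.
ε = (∂Q_A/∂P_B)(P_B/Q_A) = -10.8000 × 13/1392 ≈ -0.101.
%ΔQ_A ≈ ε × %ΔP_B = -0.101 × (19%) = -1.9%.

-1.9%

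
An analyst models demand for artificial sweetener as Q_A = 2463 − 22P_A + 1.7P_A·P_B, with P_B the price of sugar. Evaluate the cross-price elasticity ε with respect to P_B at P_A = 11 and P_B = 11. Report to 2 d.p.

0.08

At P_A = 11 and P_B = 11: Q_A = 2426.7.
∂Q_A/∂P_B = 1.7P_A = 1.7(11) = 18.7000.
ε = (∂Q_A/∂P_B)(P_B/Q_A) = 18.7000 × (11/2426.7) ≈ 0.08.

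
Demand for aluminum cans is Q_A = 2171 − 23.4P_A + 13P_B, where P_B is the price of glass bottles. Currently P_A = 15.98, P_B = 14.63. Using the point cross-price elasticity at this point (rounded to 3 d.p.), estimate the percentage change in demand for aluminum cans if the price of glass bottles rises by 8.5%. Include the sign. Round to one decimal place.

0.8%

At P_A = 15.98, P_B = 14.63: Q_A = 1987.258.
∂Q_A/∂P_B = 13.
ε = (∂Q_A/∂P_B)(P_B/Q_A) = 13.0000 × 14.63/1987.258 ≈ 0.096.
%ΔQ_A ≈ ε × %ΔP_B = 0.096 × (8.5%) = 0.8%.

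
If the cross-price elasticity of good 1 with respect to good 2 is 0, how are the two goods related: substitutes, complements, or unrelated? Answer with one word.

unrelated

ε = 0: demand for good 1 does not respond to good 2's price; the goods are unrelated.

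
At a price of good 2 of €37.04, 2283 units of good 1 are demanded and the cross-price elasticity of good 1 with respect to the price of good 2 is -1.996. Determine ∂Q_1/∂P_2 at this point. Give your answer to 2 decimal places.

-123.03

ε = (∂Q_1/∂P_2)·(P_2/Q_1) ⇒ ∂Q_1/∂P_2 = ε·Q_1/P_2 = -1.996 × 2283/37.04 ≈ -123.03.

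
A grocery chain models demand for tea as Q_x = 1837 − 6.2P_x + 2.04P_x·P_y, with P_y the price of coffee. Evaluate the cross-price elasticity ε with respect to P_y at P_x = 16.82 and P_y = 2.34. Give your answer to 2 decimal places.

At P_x = 16.82 and P_y = 2.34: Q_x = 1813.008.
∂Q_x/∂P_y = 2.04P_x = 2.04(16.82) = 34.3128.
ε = (∂Q_x/∂P_y)(P_y/Q_x) = 34.3128 × (2.34/1813.008) ≈ 0.04.

0.04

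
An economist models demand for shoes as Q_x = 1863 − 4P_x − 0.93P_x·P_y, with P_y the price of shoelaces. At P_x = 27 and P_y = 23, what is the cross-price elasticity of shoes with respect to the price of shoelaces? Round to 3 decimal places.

-0.490

At P_x = 27 and P_y = 23: Q_x = 1177.47.
∂Q_x/∂P_y = -0.93P_x = -0.93(27) = -25.1100.
ε = (∂Q_x/∂P_y)(P_y/Q_x) = -25.1100 × (23/1177.47) ≈ -0.490.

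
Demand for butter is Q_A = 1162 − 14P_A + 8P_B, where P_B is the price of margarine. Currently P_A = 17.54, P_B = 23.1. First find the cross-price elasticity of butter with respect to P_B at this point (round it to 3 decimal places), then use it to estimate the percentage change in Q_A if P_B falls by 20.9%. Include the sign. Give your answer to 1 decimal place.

At P_A = 17.54, P_B = 23.1: Q_A = 1101.24.
∂Q_A/∂P_B = 8.
ε = (∂Q_A/∂P_B)(P_B/Q_A) = 8.0000 × 23.1/1101.24 ≈ 0.168.
%ΔQ_A ≈ ε × %ΔP_B = 0.168 × (-20.9%) = -3.5%.

-3.5%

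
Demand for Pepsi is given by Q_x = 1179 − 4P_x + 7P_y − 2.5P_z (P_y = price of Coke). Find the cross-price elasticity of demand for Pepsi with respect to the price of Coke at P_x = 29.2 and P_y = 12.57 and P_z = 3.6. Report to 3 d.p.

0.077

At P_x = 29.2 and P_y = 12.57 and P_z = 3.6: Q_x = 1141.19.
∂Q_x/∂P_y = 7.
ε = (∂Q_x/∂P_y)(P_y/Q_x) = 7 × (12.57/1141.19) ≈ 0.077.
Since ε > 0, Pepsi and Coke are substitutes.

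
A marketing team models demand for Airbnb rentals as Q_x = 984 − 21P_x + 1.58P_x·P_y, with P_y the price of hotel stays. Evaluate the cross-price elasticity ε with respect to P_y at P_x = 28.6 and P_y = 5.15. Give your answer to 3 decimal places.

0.378

At P_x = 28.6 and P_y = 5.15: Q_x = 616.118.
∂Q_x/∂P_y = 1.58P_x = 1.58(28.6) = 45.1880.
ε = (∂Q_x/∂P_y)(P_y/Q_x) = 45.1880 × (5.15/616.118) ≈ 0.378.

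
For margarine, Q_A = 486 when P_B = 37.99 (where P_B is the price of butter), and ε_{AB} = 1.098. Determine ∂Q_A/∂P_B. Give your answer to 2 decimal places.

14.05

ε = (∂Q_A/∂P_B)·(P_B/Q_A) ⇒ ∂Q_A/∂P_B = ε·Q_A/P_B = 1.098 × 486/37.99 ≈ 14.05.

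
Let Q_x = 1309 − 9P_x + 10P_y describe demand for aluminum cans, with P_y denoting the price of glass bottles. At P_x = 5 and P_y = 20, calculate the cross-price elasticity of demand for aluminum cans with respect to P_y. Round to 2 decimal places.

At P_x = 5 and P_y = 20: Q_x = 1464.
∂Q_x/∂P_y = 10.
ε = (∂Q_x/∂P_y)(P_y/Q_x) = 10 × (20/1464) ≈ 0.14.

0.14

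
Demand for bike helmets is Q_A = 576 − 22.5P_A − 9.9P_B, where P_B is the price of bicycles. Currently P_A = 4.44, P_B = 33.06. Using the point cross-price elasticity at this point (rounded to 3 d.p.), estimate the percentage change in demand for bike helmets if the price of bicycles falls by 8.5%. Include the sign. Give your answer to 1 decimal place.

18.7%

At P_A = 4.44, P_B = 33.06: Q_A = 148.806.
∂Q_A/∂P_B = -9.9.
ε = (∂Q_A/∂P_B)(P_B/Q_A) = -9.9000 × 33.06/148.806 ≈ -2.199.
%ΔQ_A ≈ ε × %ΔP_B = -2.199 × (-8.5%) = 18.7%.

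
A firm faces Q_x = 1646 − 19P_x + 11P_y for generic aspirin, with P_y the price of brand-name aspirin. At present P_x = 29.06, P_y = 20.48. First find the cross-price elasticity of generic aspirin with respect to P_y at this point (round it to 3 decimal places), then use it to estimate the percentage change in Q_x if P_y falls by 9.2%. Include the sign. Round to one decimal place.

At P_x = 29.06, P_y = 20.48: Q_x = 1319.14.
∂Q_x/∂P_y = 11.
ε = (∂Q_x/∂P_y)(P_y/Q_x) = 11.0000 × 20.48/1319.14 ≈ 0.171.
%ΔQ_x ≈ ε × %ΔP_y = 0.171 × (-9.2%) = -1.6%.

-1.6%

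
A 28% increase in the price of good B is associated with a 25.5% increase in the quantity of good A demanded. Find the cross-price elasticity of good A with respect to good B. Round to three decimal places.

0.911

ε = (%ΔQ of good A) / (%ΔP of good B) = (25.5%) / (28%) ≈ 0.911.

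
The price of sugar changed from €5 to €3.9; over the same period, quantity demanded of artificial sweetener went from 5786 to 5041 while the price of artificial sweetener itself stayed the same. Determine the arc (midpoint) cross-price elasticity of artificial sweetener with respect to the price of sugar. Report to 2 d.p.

ΔQ_A = 5041 − 5786 = -745; ΔP_B = 3.9 − 5 = -1.1.
Midpoints: Q̄_A = 5413.5, P̄_B = 4.45.
ε = (ΔQ_A/Q̄_A)/(ΔP_B/P̄_B) = (-745/5413.5)/(-1.1/4.45) ≈ 0.56.

0.56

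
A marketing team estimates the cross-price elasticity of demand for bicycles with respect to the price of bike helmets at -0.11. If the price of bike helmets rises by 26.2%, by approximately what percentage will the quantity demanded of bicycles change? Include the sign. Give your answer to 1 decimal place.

-2.9%

%ΔQ ≈ ε × %ΔP of bike helmets = -0.11 × (26.2%) = -2.9%.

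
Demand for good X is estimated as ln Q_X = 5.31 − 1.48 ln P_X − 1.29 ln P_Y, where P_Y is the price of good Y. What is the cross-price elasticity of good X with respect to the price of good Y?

In a log-linear (constant-elasticity) demand function, the coefficient on ln P_Y is the cross-price elasticity.
ε = -1.29. Negative, so good X and good Y are complements.

-1.29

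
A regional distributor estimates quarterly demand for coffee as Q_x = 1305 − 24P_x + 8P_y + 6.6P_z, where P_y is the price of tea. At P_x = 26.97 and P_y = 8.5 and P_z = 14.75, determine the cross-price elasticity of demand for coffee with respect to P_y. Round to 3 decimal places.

0.083

At P_x = 26.97 and P_y = 8.5 and P_z = 14.75: Q_x = 823.07.
∂Q_x/∂P_y = 8.
ε = (∂Q_x/∂P_y)(P_y/Q_x) = 8 × (8.5/823.07) ≈ 0.083.
Since ε > 0, coffee and tea are substitutes.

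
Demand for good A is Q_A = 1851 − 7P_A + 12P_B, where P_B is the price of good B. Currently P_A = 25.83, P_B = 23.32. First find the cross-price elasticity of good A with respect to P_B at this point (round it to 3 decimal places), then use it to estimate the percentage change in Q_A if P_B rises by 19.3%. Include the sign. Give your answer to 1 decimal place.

At P_A = 25.83, P_B = 23.32: Q_A = 1950.03.
∂Q_A/∂P_B = 12.
ε = (∂Q_A/∂P_B)(P_B/Q_A) = 12.0000 × 23.32/1950.03 ≈ 0.144.
%ΔQ_A ≈ ε × %ΔP_B = 0.144 × (19.3%) = 2.8%.

2.8%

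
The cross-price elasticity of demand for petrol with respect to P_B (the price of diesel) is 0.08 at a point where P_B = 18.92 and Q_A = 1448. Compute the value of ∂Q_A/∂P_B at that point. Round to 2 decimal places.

ε = (∂Q_A/∂P_B)·(P_B/Q_A) ⇒ ∂Q_A/∂P_B = ε·Q_A/P_B = 0.08 × 1448/18.92 ≈ 6.12.

6.12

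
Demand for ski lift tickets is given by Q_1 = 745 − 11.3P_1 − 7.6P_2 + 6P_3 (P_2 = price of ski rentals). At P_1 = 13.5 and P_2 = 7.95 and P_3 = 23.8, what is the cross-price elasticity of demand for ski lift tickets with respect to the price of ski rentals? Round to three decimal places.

At P_1 = 13.5 and P_2 = 7.95 and P_3 = 23.8: Q_1 = 674.83.
∂Q_1/∂P_2 = -7.6.
ε = (∂Q_1/∂P_2)(P_2/Q_1) = -7.6 × (7.95/674.83) ≈ -0.090.

-0.090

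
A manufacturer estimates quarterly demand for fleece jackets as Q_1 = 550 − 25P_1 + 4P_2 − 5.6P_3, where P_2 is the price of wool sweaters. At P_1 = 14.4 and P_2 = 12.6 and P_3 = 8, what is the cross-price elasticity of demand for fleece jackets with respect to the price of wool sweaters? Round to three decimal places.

0.258

At P_1 = 14.4 and P_2 = 12.6 and P_3 = 8: Q_1 = 195.6.
∂Q_1/∂P_2 = 4.
ε = (∂Q_1/∂P_2)(P_2/Q_1) = 4 × (12.6/195.6) ≈ 0.258.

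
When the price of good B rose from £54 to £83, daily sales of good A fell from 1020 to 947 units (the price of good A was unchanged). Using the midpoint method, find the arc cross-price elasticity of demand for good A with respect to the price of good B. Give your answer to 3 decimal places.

ΔQ_A = 947 − 1020 = -73; ΔP_B = 83 − 54 = 29.
Midpoints: Q̄_A = 983.5, P̄_B = 68.50.
ε = (ΔQ_A/Q̄_A)/(ΔP_B/P̄_B) = (-73/983.5)/(29/68.50) ≈ -0.175.

-0.175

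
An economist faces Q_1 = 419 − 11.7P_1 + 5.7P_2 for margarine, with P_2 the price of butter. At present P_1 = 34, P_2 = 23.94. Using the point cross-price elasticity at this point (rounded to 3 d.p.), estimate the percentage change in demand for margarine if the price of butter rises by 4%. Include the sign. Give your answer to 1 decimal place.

3.5%

At P_1 = 34, P_2 = 23.94: Q_1 = 157.658.
∂Q_1/∂P_2 = 5.7.
ε = (∂Q_1/∂P_2)(P_2/Q_1) = 5.7000 × 23.94/157.658 ≈ 0.866.
%ΔQ_1 ≈ ε × %ΔP_2 = 0.866 × (4%) = 3.5%.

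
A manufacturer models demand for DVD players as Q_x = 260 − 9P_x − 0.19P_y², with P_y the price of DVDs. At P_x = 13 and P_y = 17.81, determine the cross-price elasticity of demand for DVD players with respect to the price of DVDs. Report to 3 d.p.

-1.457

At P_x = 13 and P_y = 17.81: Q_x = 82.733.
∂Q_x/∂P_y = -0.38P_y = -0.38(17.81) = -6.7678.
ε = (∂Q_x/∂P_y)(P_y/Q_x) = -6.7678 × (17.81/82.733) ≈ -1.457.
ε < 0: complements.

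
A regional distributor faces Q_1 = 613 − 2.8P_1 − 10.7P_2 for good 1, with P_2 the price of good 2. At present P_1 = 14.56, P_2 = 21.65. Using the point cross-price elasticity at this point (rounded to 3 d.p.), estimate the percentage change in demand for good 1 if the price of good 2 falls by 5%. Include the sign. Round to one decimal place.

3.4%

At P_1 = 14.56, P_2 = 21.65: Q_1 = 340.577.
∂Q_1/∂P_2 = -10.7.
ε = (∂Q_1/∂P_2)(P_2/Q_1) = -10.7000 × 21.65/340.577 ≈ -0.680.
%ΔQ_1 ≈ ε × %ΔP_2 = -0.680 × (-5%) = 3.4%.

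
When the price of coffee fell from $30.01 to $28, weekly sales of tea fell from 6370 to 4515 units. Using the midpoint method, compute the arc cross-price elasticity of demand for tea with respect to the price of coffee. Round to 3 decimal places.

4.918

ΔQ_A = 4515 − 6370 = -1855; ΔP_B = 28 − 30.01 = -2.01.
Midpoints: Q̄_A = 5442.5, P̄_B = 29.01.
ε = (ΔQ_A/Q̄_A)/(ΔP_B/P̄_B) = (-1855/5442.5)/(-2.01/29.01) ≈ 4.918.
ε > 0: tea and coffee are substitutes.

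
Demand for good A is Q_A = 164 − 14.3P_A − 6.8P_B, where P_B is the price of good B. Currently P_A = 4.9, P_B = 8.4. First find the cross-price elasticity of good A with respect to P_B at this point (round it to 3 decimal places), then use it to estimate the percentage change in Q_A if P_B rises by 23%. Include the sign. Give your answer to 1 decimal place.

-35.7%

At P_A = 4.9, P_B = 8.4: Q_A = 36.81.
∂Q_A/∂P_B = -6.8.
ε = (∂Q_A/∂P_B)(P_B/Q_A) = -6.8000 × 8.4/36.81 ≈ -1.552.
%ΔQ_A ≈ ε × %ΔP_B = -1.552 × (23%) = -35.7%.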